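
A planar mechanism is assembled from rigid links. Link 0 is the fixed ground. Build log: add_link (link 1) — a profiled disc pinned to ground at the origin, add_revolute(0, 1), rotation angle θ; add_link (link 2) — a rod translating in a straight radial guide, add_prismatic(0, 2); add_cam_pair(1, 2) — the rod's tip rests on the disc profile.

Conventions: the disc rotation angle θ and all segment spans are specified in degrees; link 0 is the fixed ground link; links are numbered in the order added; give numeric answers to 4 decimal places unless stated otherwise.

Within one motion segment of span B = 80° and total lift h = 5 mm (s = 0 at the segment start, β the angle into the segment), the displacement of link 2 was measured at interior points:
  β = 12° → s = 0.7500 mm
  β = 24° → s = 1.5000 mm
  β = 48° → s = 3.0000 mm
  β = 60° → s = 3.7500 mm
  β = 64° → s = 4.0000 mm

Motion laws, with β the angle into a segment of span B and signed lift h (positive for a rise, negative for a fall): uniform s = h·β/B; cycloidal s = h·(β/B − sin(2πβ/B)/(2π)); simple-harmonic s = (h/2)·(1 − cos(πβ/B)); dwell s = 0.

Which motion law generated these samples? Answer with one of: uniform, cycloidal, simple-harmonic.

candidates at β/B = r: uniform s = h·r (linear in β); cycloidal s = h·(r − sin(2πr)/(2π)); simple-harmonic s = (h/2)(1 − cos(πr))
β=12°: printed 0.7500 | uniform 0.7500, cycloidal 0.1062, simple-harmonic 0.2725
β=24°: printed 1.5000 | uniform 1.5000, cycloidal 0.7432, simple-harmonic 1.0305
β=48°: printed 3.0000 | uniform 3.0000, cycloidal 3.4677, simple-harmonic 3.2725
β=60°: printed 3.7500 | uniform 3.7500, cycloidal 4.5458, simple-harmonic 4.2678
β=64°: printed 4.0000 | uniform 4.0000, cycloidal 4.7568, simple-harmonic 4.5225
only one law matches every sample → uniform

uniform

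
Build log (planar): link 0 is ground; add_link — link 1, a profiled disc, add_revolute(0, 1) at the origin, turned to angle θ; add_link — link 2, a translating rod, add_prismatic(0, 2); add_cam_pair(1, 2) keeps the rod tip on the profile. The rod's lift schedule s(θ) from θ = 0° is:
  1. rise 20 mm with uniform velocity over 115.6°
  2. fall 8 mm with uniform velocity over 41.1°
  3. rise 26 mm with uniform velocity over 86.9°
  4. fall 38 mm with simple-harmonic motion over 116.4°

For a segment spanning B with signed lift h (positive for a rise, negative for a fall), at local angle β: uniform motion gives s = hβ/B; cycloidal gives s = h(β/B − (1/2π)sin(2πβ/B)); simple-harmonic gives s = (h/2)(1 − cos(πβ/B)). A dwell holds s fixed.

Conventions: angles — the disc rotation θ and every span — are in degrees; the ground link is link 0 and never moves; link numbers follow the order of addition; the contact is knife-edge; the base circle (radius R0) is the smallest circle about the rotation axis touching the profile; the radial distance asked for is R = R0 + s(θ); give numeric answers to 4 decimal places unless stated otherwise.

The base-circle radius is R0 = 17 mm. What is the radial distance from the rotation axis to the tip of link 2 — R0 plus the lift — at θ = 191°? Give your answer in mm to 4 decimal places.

seg 1 [0°–115.6°] uniform, h=20: full span → s += 20 → s = 20.0000
seg 2 [115.6°–156.7°] uniform, h=-8: full span → s += -8 → s = 12.0000
seg 3 [156.7°–243.6°] uniform, h=26: θ=191° here. β=34.3, B=86.9. 26·34.3/86.9 = 10.2624 → s = 22.2624
R = R0 + s = 17 + 22.2624 = 39.2624

39.2624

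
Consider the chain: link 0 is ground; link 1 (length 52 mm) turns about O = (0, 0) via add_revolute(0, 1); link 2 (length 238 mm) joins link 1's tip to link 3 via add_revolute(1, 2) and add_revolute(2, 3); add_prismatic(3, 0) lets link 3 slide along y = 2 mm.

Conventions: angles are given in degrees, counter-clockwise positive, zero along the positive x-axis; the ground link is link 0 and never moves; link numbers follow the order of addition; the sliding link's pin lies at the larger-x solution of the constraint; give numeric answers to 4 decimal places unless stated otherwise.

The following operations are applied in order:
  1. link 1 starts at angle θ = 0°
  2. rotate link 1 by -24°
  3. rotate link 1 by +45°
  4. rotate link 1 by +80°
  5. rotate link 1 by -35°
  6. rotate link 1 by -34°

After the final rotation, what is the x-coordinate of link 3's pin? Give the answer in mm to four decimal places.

geometry: r = 52 mm, L = 238 mm, e = 2 mm; θ starts at 0°
rotate link 1 by -24°: θ ← 0° -24° = -24°
rotate link 1 by +45°: θ ← -24° +45° = 21°
rotate link 1 by +80°: θ ← 21° +80° = 101°
rotate link 1 by -35°: θ ← 101° -35° = 66°
rotate link 1 by -34°: θ ← 66° -34° = 32°
crank pin P = (r cos θ, r sin θ) = (44.098501, 27.555802)
h = r sin θ − e = 27.555802 − 2 = 25.555802
x = r cos θ + √(L² − h²) = 44.098501 + 236.623965 = 280.722466

280.7225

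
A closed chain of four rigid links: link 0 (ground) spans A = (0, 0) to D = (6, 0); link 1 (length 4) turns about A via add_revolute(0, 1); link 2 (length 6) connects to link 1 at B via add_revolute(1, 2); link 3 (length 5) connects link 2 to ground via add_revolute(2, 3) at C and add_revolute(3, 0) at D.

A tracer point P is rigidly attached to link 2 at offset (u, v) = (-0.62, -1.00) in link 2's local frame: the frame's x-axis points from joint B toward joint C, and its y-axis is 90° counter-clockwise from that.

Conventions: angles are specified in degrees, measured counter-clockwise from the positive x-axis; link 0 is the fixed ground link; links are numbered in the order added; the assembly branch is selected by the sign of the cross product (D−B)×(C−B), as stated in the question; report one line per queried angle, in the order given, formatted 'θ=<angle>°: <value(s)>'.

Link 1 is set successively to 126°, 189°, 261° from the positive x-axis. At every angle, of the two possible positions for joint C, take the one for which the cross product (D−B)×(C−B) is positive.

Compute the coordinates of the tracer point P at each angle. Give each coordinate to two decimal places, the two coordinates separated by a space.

A=(0,0), D=(6.00,0)
θ=126°: B = A + 4.00·(cos126°, sin126°) = (-2.3511, 3.2361)
θ=126°: |BD| = 8.9562
θ=126°: circle(B,6.00) ∩ circle(D,5.00): a=5.0922, h=3.1732
θ=126°:   candidates: C₊=(3.5436,4.3550) cross=28.420; C₋=(1.2505,-1.5627) cross=-28.420
θ=126°:   branch + wants cross > 0 → take C=(3.5436,4.3550) (cross=28.420)
θ=126°: ex = (C−B)/|BC| = (0.9825,0.1865); ey = (-0.1865,0.9825)
θ=126°: P = B + -0.62·ex + -1.00·ey = (-2.7738,2.1380)
θ=189°: B = A + 4.00·(cos189°, sin189°) = (-3.9508, -0.6257)
θ=189°: |BD| = 9.9704
θ=189°: circle(B,6.00) ∩ circle(D,5.00): a=5.5368, h=2.3116
θ=189°:   candidates: C₊=(1.4301,2.0288) cross=23.047; C₋=(1.7202,-2.5853) cross=-23.047
θ=189°:   branch + wants cross > 0 → take C=(1.4301,2.0288) (cross=23.047)
θ=189°: ex = (C−B)/|BC| = (0.8968,0.4424); ey = (-0.4424,0.8968)
θ=189°: P = B + -0.62·ex + -1.00·ey = (-4.0644,-1.7968)
θ=261°: B = A + 4.00·(cos261°, sin261°) = (-0.6257, -3.9508)
θ=261°: |BD| = 7.7142
θ=261°: circle(B,6.00) ∩ circle(D,5.00): a=4.5701, h=3.8877
θ=261°:   candidates: C₊=(1.3084,1.7289) cross=29.991; C₋=(5.2906,-4.9494) cross=-29.991
θ=261°:   branch + wants cross > 0 → take C=(1.3084,1.7289) (cross=29.991)
θ=261°: ex = (C−B)/|BC| = (0.3224,0.9466); ey = (-0.9466,0.3224)
θ=261°: P = B + -0.62·ex + -1.00·ey = (0.1210,-4.8600)

θ=126°: -2.77 2.14
θ=189°: -4.06 -1.80
θ=261°: 0.12 -4.86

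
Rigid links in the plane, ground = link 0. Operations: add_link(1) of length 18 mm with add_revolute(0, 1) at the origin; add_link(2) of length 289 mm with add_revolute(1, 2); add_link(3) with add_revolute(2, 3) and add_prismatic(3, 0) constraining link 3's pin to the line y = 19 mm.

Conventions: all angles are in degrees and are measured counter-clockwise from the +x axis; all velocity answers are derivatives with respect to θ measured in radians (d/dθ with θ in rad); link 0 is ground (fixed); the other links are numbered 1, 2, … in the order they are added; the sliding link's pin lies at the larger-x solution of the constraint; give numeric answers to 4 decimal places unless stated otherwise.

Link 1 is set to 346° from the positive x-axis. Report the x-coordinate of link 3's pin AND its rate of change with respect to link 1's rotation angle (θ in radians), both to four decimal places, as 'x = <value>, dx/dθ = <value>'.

geometry: r = 18 mm, L = 289 mm, e = 19 mm
crank pin P = (r cos θ, r sin θ) = (17.465323, -4.354594)
h = r sin θ − e = -4.354594 − 19 = -23.354594
x = r cos θ + √(L² − h²) = 17.465323 + 288.054792 = 305.520115
dx/dθ = −r sin θ − h·r cos θ/√(L² − h²) (θ in radians; h = -23.354594) = 5.770629

x = 305.5201, dx/dθ = 5.7706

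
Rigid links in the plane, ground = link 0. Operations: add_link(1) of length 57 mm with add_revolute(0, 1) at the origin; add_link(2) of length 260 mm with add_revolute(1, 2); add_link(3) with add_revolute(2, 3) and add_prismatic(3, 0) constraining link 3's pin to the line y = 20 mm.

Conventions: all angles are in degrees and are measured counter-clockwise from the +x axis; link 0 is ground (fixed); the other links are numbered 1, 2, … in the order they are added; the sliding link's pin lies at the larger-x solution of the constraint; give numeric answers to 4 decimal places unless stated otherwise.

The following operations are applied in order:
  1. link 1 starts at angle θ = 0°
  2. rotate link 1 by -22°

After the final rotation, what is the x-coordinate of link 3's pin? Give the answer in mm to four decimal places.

geometry: r = 57 mm, L = 260 mm, e = 20 mm; θ starts at 0°
rotate link 1 by -22°: θ ← 0° -22° = -22°
crank pin P = (r cos θ, r sin θ) = (52.849480, -21.352576)
h = r sin θ − e = -21.352576 − 20 = -41.352576
x = r cos θ + √(L² − h²) = 52.849480 + 256.690406 = 309.539886

309.5399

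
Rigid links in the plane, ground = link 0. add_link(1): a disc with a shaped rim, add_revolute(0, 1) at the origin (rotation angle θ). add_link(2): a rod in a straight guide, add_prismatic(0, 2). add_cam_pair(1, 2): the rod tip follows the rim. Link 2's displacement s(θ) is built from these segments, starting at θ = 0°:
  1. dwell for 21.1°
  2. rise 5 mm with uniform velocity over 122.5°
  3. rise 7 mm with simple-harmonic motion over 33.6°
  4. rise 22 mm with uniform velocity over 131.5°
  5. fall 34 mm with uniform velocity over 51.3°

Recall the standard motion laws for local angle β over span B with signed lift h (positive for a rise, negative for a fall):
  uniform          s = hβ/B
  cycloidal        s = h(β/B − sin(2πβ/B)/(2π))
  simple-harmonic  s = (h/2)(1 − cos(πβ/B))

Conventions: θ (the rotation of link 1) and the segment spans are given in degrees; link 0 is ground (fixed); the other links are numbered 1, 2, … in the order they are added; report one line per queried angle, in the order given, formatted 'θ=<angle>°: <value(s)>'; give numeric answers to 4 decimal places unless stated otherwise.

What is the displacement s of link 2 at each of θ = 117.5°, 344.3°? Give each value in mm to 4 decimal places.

segment 1 (0° to 21.1°, dwell): s unchanged at 0.0000
θ = 117.5° falls in segment 2 (21.1° to 143.6°, uniform, h = 5): β = 117.5 − 21.1 = 96.4°, B = 122.5°; Δs = 5·96.4/122.5 = 3.9347; s = 0.0000 + 3.9347 = 3.9347
segment 2 (21.1° to 143.6°, uniform, h = 5) is passed completely: s = 0.0000 + (5) = 5.0000
segment 3 (143.6° to 177.2°, simple-harmonic, h = 7) is passed completely: s = 5.0000 + (7) = 12.0000
segment 4 (177.2° to 308.7°, uniform, h = 22) is passed completely: s = 12.0000 + (22) = 34.0000
θ = 344.3° falls in segment 5 (308.7° to 360°, uniform, h = -34): β = 344.3 − 308.7 = 35.6°, B = 51.3°; Δs = -34·35.6/51.3 = -23.5945; s = 34.0000 − 23.5945 = 10.4055

θ=117.5°: 3.9347
θ=344.3°: 10.4055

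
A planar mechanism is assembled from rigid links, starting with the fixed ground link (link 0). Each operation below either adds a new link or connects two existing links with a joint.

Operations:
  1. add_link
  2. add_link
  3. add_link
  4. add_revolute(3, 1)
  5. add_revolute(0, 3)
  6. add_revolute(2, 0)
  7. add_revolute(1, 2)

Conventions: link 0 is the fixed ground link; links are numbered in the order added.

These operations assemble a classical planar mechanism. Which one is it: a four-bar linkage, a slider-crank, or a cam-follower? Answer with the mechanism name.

links: 4 (incl. ground); joints: 4 revolute, 0 prismatic, 0 higher (cam) pair, forming one closed loop
4 links in a single 4R loop → four-bar linkage

four-bar linkage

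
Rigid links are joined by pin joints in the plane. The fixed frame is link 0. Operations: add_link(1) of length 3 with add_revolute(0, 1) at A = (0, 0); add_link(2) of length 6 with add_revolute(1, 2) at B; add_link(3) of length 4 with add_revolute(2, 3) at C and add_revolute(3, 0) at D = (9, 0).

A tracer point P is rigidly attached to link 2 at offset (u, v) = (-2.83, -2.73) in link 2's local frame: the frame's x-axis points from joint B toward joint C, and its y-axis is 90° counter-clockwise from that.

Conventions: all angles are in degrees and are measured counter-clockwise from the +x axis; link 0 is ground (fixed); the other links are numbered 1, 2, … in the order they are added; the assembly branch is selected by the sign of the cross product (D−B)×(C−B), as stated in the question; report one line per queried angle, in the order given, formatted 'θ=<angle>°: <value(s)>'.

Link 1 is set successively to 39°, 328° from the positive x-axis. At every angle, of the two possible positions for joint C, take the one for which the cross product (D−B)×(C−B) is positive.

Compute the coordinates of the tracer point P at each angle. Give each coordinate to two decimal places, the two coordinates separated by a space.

A=(0,0), D=(9.00,0)
θ=39°: B = A + 3.00·(cos39°, sin39°) = (2.3314, 1.8880)
θ=39°: |BD| = 6.9307
θ=39°: circle(B,6.00) ∩ circle(D,4.00): a=4.9082, h=3.4510
θ=39°:   candidates: C₊=(7.9941,3.8715) cross=23.918; C₋=(6.1139,-2.7696) cross=-23.918
θ=39°:   branch + wants cross > 0 → take C=(7.9941,3.8715) (cross=23.918)
θ=39°: ex = (C−B)/|BC| = (0.9438,0.3306); ey = (-0.3306,0.9438)
θ=39°: P = B + -2.83·ex + -2.73·ey = (0.5630,-1.6241)
θ=328°: B = A + 3.00·(cos328°, sin328°) = (2.5441, -1.5898)
θ=328°: |BD| = 6.6487
θ=328°: circle(B,6.00) ∩ circle(D,4.00): a=4.8284, h=3.5618
θ=328°:   candidates: C₊=(6.3808,3.0232) cross=23.681; C₋=(8.0841,-3.8937) cross=-23.681
θ=328°:   branch + wants cross > 0 → take C=(6.3808,3.0232) (cross=23.681)
θ=328°: ex = (C−B)/|BC| = (0.6394,0.7688); ey = (-0.7688,0.6394)
θ=328°: P = B + -2.83·ex + -2.73·ey = (2.8334,-5.5113)

θ=39°: 0.56 -1.62
θ=328°: 2.83 -5.51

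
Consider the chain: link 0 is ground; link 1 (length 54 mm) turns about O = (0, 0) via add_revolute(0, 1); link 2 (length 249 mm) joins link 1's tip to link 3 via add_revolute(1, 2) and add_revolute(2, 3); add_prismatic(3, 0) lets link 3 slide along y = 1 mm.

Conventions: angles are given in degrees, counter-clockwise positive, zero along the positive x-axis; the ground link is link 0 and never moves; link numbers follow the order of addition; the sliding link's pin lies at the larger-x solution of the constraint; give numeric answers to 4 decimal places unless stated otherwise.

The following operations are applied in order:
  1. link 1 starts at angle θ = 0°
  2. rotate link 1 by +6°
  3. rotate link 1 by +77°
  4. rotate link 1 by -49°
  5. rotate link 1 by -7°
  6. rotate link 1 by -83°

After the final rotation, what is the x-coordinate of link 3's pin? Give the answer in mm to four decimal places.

geometry: r = 54 mm, L = 249 mm, e = 1 mm; θ starts at 0°
rotate link 1 by +6°: θ ← 0° +6° = 6°
rotate link 1 by +77°: θ ← 6° +77° = 83°
rotate link 1 by -49°: θ ← 83° -49° = 34°
rotate link 1 by -7°: θ ← 34° -7° = 27°
rotate link 1 by -83°: θ ← 27° -83° = -56°
crank pin P = (r cos θ, r sin θ) = (30.196417, -44.768029)
h = r sin θ − e = -44.768029 − 1 = -45.768029
x = r cos θ + √(L² − h²) = 30.196417 + 244.757610 = 274.954027

274.9540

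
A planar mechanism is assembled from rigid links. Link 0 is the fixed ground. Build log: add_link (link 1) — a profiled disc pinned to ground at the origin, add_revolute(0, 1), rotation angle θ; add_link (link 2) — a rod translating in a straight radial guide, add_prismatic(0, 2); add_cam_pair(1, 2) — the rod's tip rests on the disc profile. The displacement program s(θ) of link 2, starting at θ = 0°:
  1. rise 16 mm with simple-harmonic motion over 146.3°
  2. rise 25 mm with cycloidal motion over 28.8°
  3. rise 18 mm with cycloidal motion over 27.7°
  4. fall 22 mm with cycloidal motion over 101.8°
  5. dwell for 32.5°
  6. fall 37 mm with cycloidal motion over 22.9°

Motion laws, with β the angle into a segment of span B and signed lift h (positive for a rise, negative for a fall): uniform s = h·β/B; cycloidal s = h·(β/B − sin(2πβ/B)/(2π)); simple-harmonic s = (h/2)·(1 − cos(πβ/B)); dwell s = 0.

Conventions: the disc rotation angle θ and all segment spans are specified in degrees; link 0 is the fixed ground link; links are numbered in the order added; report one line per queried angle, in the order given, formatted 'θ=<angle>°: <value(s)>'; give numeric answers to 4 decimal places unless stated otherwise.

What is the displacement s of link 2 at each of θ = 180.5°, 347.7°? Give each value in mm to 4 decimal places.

seg 1 [0°–146.3°] simple-harmonic, h=16: full span → s += 16 → s = 16.0000
seg 2 [146.3°–175.1°] cycloidal, h=25: full span → s += 25 → s = 41.0000
seg 3 [175.1°–202.8°] cycloidal, h=18: θ=180.5° here. β=5.4, B=27.7. 18·(0.1949 − sin(2π·0.1949)/(2π)) = 0.8139 → s = 41.8139
seg 3 [175.1°–202.8°] cycloidal, h=18: full span → s += 18 → s = 59.0000
seg 4 [202.8°–304.6°] cycloidal, h=-22: full span → s += -22 → s = 37.0000
seg 5 [304.6°–337.1°] dwell: s stays 37.0000
seg 6 [337.1°–360°] cycloidal, h=-37: θ=347.7° here. β=10.6, B=22.9. -37·(0.4629 − sin(2π·0.4629)/(2π)) = -15.7657 → s = 21.2343

θ=180.5°: 41.8139
θ=347.7°: 21.2343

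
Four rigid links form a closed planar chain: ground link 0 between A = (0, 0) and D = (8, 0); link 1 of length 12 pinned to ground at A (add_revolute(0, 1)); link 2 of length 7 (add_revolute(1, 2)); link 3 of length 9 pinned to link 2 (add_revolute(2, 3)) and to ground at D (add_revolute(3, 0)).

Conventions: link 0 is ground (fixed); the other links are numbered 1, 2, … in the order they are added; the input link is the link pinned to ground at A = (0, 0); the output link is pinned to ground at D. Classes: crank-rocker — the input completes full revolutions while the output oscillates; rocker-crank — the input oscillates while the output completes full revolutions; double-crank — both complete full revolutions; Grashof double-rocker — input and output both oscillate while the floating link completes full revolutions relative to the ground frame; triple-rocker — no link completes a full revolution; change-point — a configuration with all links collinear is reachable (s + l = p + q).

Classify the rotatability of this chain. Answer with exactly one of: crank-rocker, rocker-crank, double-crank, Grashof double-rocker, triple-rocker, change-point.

lengths: ground=8, input=12, coupler=7, output=9
sorted: s=7 (shortest), l=12 (longest), p+q=17
s + l = 19 vs p + q = 17
s + l > p + q → non-Grashof → no link fully rotates → triple-rocker

triple-rocker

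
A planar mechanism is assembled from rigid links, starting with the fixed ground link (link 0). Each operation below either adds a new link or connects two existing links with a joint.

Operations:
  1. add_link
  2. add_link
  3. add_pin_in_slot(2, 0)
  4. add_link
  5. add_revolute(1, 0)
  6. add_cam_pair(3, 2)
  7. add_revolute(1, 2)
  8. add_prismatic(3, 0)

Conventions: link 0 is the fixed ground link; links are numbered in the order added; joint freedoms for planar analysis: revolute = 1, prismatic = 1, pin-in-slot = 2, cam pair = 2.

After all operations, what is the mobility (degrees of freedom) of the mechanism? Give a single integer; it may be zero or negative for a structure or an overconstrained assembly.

L=1 J1=0 J2=0
add link → L=2 J1=0 J2=0
add link → L=3 J1=0 J2=0
PS@2,0 dof=2 J2 → L=3 J1=0 J2=1
add link → L=4 J1=0 J2=1
R@1,0 dof=1 J1 → L=4 J1=1 J2=1
C@3,2 dof=2 J2 → L=4 J1=1 J2=2
R@1,2 dof=1 J1 → L=4 J1=2 J2=2
P@3,0 dof=1 J1 → L=4 J1=3 J2=2
M=3(L−1)−2J1−J2=3·3−2·3−2=1

M = 1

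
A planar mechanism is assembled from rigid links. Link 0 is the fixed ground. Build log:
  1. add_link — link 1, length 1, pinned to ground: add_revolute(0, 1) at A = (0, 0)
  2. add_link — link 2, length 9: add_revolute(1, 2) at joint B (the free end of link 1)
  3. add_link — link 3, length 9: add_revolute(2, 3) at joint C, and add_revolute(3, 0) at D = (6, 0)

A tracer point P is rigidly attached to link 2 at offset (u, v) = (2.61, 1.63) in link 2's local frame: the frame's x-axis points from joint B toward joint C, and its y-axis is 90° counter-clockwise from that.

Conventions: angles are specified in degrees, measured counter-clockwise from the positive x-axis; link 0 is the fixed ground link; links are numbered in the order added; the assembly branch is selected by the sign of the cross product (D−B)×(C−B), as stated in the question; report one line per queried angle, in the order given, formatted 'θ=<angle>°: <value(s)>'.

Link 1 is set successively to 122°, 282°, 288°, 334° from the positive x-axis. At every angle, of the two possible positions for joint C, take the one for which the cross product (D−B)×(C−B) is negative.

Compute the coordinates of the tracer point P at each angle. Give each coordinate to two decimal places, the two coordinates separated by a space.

A=(0,0), D=(6.00,0)
θ=122°: B = A + 1.00·(cos122°, sin122°) = (-0.5299, 0.8480)
θ=122°: |BD| = 6.5848
θ=122°: circle(B,9.00) ∩ circle(D,9.00): a=3.2924, h=8.3762
θ=122°:   candidates: C₊=(3.8138,8.7304) cross=55.155; C₋=(1.6563,-7.8824) cross=-55.155
θ=122°:   branch - wants cross < 0 → take C=(1.6563,-7.8824) (cross=-55.155)
θ=122°: ex = (C−B)/|BC| = (0.2429,-0.9700); ey = (0.9700,0.2429)
θ=122°: P = B + 2.61·ex + 1.63·ey = (1.6853,-1.2878)
θ=282°: B = A + 1.00·(cos282°, sin282°) = (0.2079, -0.9781)
θ=282°: |BD| = 5.8741
θ=282°: circle(B,9.00) ∩ circle(D,9.00): a=2.9371, h=8.5073
θ=282°:   candidates: C₊=(1.6873,7.8994) cross=49.973; C₋=(4.5206,-8.8776) cross=-49.973
θ=282°:   branch - wants cross < 0 → take C=(4.5206,-8.8776) (cross=-49.973)
θ=282°: ex = (C−B)/|BC| = (0.4792,-0.8777); ey = (0.8777,0.4792)
θ=282°: P = B + 2.61·ex + 1.63·ey = (2.8893,-2.4879)
θ=288°: B = A + 1.00·(cos288°, sin288°) = (0.3090, -0.9511)
θ=288°: |BD| = 5.7699
θ=288°: circle(B,9.00) ∩ circle(D,9.00): a=2.8850, h=8.5251
θ=288°:   candidates: C₊=(1.7493,7.9329) cross=49.189; C₋=(4.5597,-8.8840) cross=-49.189
θ=288°:   branch - wants cross < 0 → take C=(4.5597,-8.8840) (cross=-49.189)
θ=288°: ex = (C−B)/|BC| = (0.4723,-0.8814); ey = (0.8814,0.4723)
θ=288°: P = B + 2.61·ex + 1.63·ey = (2.9785,-2.4818)
θ=334°: B = A + 1.00·(cos334°, sin334°) = (0.8988, -0.4384)
θ=334°: |BD| = 5.1200
θ=334°: circle(B,9.00) ∩ circle(D,9.00): a=2.5600, h=8.6282
θ=334°:   candidates: C₊=(2.7107,8.3774) cross=44.177; C₋=(4.1881,-8.8157) cross=-44.177
θ=334°:   branch - wants cross < 0 → take C=(4.1881,-8.8157) (cross=-44.177)
θ=334°: ex = (C−B)/|BC| = (0.3655,-0.9308); ey = (0.9308,0.3655)
θ=334°: P = B + 2.61·ex + 1.63·ey = (3.3699,-2.2721)

θ=122°: 1.69 -1.29
θ=282°: 2.89 -2.49
θ=288°: 2.98 -2.48
θ=334°: 3.37 -2.27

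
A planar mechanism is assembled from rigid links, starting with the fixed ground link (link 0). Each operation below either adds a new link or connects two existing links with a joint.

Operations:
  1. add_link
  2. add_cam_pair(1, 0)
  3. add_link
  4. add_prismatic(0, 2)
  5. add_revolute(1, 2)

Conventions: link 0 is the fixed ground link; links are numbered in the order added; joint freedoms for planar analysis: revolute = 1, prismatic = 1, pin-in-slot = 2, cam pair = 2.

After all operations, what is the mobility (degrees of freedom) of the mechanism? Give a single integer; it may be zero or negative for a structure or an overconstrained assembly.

L=1 J1=0 J2=0
add link → L=2 J1=0 J2=0
C@1,0 dof=2 J2 → L=2 J1=0 J2=1
add link → L=3 J1=0 J2=1
P@0,2 dof=1 J1 → L=3 J1=1 J2=1
R@1,2 dof=1 J1 → L=3 J1=2 J2=1
M=3(L−1)−2J1−J2=3·2−2·2−1=1

M = 1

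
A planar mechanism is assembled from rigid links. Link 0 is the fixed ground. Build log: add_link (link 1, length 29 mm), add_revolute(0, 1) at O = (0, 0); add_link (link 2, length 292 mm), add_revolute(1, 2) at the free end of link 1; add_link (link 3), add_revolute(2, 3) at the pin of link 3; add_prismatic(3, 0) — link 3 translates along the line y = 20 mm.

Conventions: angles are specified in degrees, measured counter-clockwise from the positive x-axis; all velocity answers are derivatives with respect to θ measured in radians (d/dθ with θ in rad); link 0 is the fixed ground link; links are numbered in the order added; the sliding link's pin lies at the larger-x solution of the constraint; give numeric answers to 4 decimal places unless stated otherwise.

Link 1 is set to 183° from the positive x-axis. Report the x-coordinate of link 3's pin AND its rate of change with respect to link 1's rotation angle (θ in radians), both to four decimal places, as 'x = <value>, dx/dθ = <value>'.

geometry: r = 29 mm, L = 292 mm, e = 20 mm
crank pin P = (r cos θ, r sin θ) = (-28.960257, -1.517743)
h = r sin θ − e = -1.517743 − 20 = -21.517743
x = r cos θ + √(L² − h²) = -28.960257 + 291.206090 = 262.245833
dx/dθ = −r sin θ − h·r cos θ/√(L² − h²) (θ in radians; h = -21.517743) = -0.622183

x = 262.2458, dx/dθ = -0.6222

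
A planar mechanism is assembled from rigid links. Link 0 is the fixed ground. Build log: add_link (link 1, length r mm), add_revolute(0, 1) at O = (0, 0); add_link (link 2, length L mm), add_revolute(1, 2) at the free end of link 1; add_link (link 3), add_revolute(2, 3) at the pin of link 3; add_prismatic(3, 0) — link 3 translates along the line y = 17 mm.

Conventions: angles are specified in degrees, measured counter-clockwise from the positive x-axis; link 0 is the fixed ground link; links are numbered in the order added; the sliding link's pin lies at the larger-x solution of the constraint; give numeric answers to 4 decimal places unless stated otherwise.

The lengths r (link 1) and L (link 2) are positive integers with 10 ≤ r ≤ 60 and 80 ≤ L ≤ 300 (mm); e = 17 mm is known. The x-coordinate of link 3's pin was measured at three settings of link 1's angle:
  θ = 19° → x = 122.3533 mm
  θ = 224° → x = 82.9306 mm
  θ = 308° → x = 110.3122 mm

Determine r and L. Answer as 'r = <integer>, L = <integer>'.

constraint per measurement: (x − r cos θ)² + (r sin θ − e)² = L²
subtracting the θ₁ and θ₂ equations cancels the r² and L² terms:
r = (x₁² − x₂²) / (2[(x₁cos θ₁ + e sin θ₁) − (x₂cos θ₂ + e sin θ₂)]) = 21.0000 → r = 21
L² = (x₁ − r cos θ₁)² + (r sin θ₁ − e)² = 10609.0070 → L = 103.0000 → L = 103
check at θ₃=308°: x = 110.3122 (printed 110.3122) ✓

r = 21, L = 103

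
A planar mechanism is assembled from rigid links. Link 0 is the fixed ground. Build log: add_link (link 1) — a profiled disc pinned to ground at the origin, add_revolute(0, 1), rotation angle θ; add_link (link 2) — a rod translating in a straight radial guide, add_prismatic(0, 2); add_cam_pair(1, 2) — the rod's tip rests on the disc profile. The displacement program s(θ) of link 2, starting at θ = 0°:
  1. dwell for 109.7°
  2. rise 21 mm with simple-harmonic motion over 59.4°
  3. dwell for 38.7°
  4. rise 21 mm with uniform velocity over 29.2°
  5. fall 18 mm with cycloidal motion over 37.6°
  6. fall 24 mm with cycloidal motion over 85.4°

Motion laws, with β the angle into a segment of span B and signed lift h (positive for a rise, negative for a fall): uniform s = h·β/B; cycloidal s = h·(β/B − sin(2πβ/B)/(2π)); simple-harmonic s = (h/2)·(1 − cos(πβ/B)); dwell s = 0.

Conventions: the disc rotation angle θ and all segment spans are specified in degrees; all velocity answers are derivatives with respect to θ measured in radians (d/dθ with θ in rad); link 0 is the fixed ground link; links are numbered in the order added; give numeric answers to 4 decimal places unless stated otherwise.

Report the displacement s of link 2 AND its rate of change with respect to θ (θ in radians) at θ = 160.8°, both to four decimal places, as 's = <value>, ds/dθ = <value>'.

seg 1 [0°–109.7°] dwell: s stays 0.0000
seg 2 [109.7°–169.1°] simple-harmonic, h=21: θ=160.8° here. β=51.1, B=59.4. 21/2·(1 − cos(π·0.8603)) = 20.0045 → s = 20.0045
velocity in seg [109.7°–169.1°] (simple-harmonic), θ in radians: β = 51.1° = 0.8919 rad, B = 59.4° = 1.0367 rad; ds/dθ = (πh/(2B)) sin(πβ/B) = (π·21/(2·1.0367)) sin(π·0.8603) = 13.523155 mm/rad

s = 20.0045, ds/dθ = 13.5232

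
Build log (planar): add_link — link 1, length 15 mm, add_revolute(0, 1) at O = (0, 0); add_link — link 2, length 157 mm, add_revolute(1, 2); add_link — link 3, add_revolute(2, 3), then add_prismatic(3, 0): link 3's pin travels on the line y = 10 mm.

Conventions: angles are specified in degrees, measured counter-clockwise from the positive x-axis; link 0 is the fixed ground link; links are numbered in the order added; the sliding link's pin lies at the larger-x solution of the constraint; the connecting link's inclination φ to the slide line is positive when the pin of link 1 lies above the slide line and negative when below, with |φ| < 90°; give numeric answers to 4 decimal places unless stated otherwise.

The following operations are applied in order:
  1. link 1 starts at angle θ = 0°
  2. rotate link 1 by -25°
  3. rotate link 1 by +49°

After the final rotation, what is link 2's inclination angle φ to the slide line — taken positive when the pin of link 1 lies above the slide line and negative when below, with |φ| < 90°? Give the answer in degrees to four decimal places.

geometry: r = 15 mm, L = 157 mm, e = 10 mm; θ starts at 0°
rotate link 1 by -25°: θ ← 0° -25° = -25°
rotate link 1 by +49°: θ ← -25° +49° = 24°
h = r sin θ − e = 6.101050 − 10 = -3.898950
sin φ = h / L = -3.898950 / 157 = -0.02483408
φ = arcsin(-0.02483408) = -1.423034°

-1.4230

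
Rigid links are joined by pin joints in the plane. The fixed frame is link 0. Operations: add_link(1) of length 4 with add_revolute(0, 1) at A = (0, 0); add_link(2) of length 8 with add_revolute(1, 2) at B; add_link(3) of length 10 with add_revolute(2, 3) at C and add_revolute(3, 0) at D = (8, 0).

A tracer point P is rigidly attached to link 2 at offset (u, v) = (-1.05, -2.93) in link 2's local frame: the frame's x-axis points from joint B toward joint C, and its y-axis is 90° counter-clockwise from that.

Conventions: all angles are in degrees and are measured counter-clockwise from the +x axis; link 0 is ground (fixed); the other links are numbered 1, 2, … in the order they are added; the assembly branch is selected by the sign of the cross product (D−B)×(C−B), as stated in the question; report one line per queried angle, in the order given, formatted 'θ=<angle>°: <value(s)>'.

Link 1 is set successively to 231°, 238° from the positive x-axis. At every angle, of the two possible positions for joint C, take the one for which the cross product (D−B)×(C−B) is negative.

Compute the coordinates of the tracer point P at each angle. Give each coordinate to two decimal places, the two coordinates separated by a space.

A=(0,0), D=(8.00,0)
θ=231°: B = A + 4.00·(cos231°, sin231°) = (-2.5173, -3.1086)
θ=231°: |BD| = 10.9671
θ=231°: circle(B,8.00) ∩ circle(D,10.00): a=3.8423, h=7.0169
θ=231°:   candidates: C₊=(-0.8215,4.7096) cross=76.955; C₋=(3.1563,-8.7486) cross=-76.955
θ=231°:   branch - wants cross < 0 → take C=(3.1563,-8.7486) (cross=-76.955)
θ=231°: ex = (C−B)/|BC| = (0.7092,-0.7050); ey = (0.7050,0.7092)
θ=231°: P = B + -1.05·ex + -2.93·ey = (-5.3276,-4.4463)
θ=238°: B = A + 4.00·(cos238°, sin238°) = (-2.1197, -3.3922)
θ=238°: |BD| = 10.6731
θ=238°: circle(B,8.00) ∩ circle(D,10.00): a=3.6501, h=7.1188
θ=238°:   candidates: C₊=(-0.9214,4.5176) cross=75.979; C₋=(3.6037,-8.9818) cross=-75.979
θ=238°:   branch - wants cross < 0 → take C=(3.6037,-8.9818) (cross=-75.979)
θ=238°: ex = (C−B)/|BC| = (0.7154,-0.6987); ey = (0.6987,0.7154)
θ=238°: P = B + -1.05·ex + -2.93·ey = (-4.9180,-4.7547)

θ=231°: -5.33 -4.45
θ=238°: -4.92 -4.75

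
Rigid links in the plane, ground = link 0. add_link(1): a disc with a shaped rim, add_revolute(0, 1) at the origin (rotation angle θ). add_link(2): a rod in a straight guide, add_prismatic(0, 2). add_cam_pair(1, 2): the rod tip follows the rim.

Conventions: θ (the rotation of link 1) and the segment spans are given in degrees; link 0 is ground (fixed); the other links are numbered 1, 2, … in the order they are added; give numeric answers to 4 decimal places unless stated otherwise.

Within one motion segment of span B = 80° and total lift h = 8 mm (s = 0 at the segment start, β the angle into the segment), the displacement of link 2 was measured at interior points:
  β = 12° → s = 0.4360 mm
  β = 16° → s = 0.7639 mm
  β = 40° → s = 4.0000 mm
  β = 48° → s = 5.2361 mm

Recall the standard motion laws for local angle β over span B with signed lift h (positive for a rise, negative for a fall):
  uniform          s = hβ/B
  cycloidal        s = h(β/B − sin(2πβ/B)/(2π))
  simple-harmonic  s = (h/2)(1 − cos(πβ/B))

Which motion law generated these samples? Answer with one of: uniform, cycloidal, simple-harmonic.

candidates at β/B = r: uniform s = h·r (linear in β); cycloidal s = h·(r − sin(2πr)/(2π)); simple-harmonic s = (h/2)(1 − cos(πr))
β=12°: printed 0.4360 | uniform 1.2000, cycloidal 0.1699, simple-harmonic 0.4360
β=16°: printed 0.7639 | uniform 1.6000, cycloidal 0.3891, simple-harmonic 0.7639
β=40°: printed 4.0000 | uniform 4.0000, cycloidal 4.0000, simple-harmonic 4.0000
β=48°: printed 5.2361 | uniform 4.8000, cycloidal 5.5484, simple-harmonic 5.2361
only one law matches every sample → simple-harmonic

simple-harmonic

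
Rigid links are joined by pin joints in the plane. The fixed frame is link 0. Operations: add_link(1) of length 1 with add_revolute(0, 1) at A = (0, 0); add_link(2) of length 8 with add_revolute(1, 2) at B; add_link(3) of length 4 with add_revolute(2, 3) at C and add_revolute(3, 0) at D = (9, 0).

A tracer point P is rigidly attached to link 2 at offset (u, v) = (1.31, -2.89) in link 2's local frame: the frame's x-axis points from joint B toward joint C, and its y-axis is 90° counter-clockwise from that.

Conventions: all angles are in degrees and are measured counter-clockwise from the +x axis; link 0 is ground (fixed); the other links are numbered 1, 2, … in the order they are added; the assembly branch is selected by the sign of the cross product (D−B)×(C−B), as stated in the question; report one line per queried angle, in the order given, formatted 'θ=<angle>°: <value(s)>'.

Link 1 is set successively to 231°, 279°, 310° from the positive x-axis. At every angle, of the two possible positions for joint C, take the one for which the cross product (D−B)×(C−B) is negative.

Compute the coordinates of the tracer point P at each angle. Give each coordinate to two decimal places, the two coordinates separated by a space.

A=(0,0), D=(9.00,0)
θ=231°: B = A + 1.00·(cos231°, sin231°) = (-0.6293, -0.7771)
θ=231°: |BD| = 9.6606
θ=231°: circle(B,8.00) ∩ circle(D,4.00): a=7.3146, h=3.2398
θ=231°:   candidates: C₊=(6.4010,3.0406) cross=31.298; C₋=(6.9222,-3.4180) cross=-31.298
θ=231°:   branch - wants cross < 0 → take C=(6.9222,-3.4180) (cross=-31.298)
θ=231°: ex = (C−B)/|BC| = (0.9439,-0.3301); ey = (0.3301,0.9439)
θ=231°: P = B + 1.31·ex + -2.89·ey = (-0.3468,-3.9376)
θ=279°: B = A + 1.00·(cos279°, sin279°) = (0.1564, -0.9877)
θ=279°: |BD| = 8.8985
θ=279°: circle(B,8.00) ∩ circle(D,4.00): a=7.1463, h=3.5958
θ=279°:   candidates: C₊=(6.8595,3.3791) cross=31.997; C₋=(7.6577,-3.7681) cross=-31.997
θ=279°:   branch - wants cross < 0 → take C=(7.6577,-3.7681) (cross=-31.997)
θ=279°: ex = (C−B)/|BC| = (0.9377,-0.3475); ey = (0.3475,0.9377)
θ=279°: P = B + 1.31·ex + -2.89·ey = (0.3804,-4.1528)
θ=310°: B = A + 1.00·(cos310°, sin310°) = (0.6428, -0.7660)
θ=310°: |BD| = 8.3922
θ=310°: circle(B,8.00) ∩ circle(D,4.00): a=7.0559, h=3.7702
θ=310°:   candidates: C₊=(7.3251,3.6325) cross=31.640; C₋=(8.0134,-3.8764) cross=-31.640
θ=310°:   branch - wants cross < 0 → take C=(8.0134,-3.8764) (cross=-31.640)
θ=310°: ex = (C−B)/|BC| = (0.9213,-0.3888); ey = (0.3888,0.9213)
θ=310°: P = B + 1.31·ex + -2.89·ey = (0.7261,-3.9380)

θ=231°: -0.35 -3.94
θ=279°: 0.38 -4.15
θ=310°: 0.73 -3.94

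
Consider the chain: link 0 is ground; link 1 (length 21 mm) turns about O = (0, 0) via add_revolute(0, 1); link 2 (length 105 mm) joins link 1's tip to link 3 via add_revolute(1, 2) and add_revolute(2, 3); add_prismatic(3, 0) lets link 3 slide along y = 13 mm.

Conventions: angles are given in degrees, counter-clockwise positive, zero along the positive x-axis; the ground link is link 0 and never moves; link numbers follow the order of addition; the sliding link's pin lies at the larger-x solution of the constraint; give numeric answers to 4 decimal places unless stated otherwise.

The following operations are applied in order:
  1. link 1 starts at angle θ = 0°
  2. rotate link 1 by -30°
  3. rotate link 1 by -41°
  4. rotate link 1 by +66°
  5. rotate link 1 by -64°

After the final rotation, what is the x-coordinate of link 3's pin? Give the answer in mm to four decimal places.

geometry: r = 21 mm, L = 105 mm, e = 13 mm; θ starts at 0°
rotate link 1 by -30°: θ ← 0° -30° = -30°
rotate link 1 by -41°: θ ← -30° -41° = -71°
rotate link 1 by +66°: θ ← -71° +66° = -5°
rotate link 1 by -64°: θ ← -5° -64° = -69°
crank pin P = (r cos θ, r sin θ) = (7.525727, -19.605189)
h = r sin θ − e = -19.605189 − 13 = -32.605189
x = r cos θ + √(L² − h²) = 7.525727 + 99.809326 = 107.335053

107.3351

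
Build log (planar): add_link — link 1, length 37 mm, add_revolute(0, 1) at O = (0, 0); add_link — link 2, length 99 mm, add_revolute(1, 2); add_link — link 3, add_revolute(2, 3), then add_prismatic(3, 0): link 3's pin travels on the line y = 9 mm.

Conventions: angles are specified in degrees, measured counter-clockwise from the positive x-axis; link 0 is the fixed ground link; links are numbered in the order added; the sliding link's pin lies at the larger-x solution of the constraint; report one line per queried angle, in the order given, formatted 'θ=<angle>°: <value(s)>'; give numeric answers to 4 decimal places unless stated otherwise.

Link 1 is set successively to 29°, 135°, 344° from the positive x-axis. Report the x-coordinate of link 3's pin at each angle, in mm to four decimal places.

geometry: r = 37 mm, L = 99 mm, e = 9 mm
θ=29°: crank pin P = (r cos θ, r sin θ) = (32.360929, 17.937956)
θ=29°: h = r sin θ − e = 17.937956 − 9 = 8.937956
θ=29°: x = r cos θ + √(L² − h²) = 32.360929 + 98.595704 = 130.956634
θ=135°: crank pin P = (r cos θ, r sin θ) = (-26.162951, 26.162951)
θ=135°: h = r sin θ − e = 26.162951 − 9 = 17.162951
θ=135°: x = r cos θ + √(L² − h²) = -26.162951 + 97.500939 = 71.337988
θ=344°: crank pin P = (r cos θ, r sin θ) = (35.566683, -10.198582)
θ=344°: h = r sin θ − e = -10.198582 − 9 = -19.198582
θ=344°: x = r cos θ + √(L² − h²) = 35.566683 + 97.120618 = 132.687301

θ=29°: 130.9566
θ=135°: 71.3380
θ=344°: 132.6873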